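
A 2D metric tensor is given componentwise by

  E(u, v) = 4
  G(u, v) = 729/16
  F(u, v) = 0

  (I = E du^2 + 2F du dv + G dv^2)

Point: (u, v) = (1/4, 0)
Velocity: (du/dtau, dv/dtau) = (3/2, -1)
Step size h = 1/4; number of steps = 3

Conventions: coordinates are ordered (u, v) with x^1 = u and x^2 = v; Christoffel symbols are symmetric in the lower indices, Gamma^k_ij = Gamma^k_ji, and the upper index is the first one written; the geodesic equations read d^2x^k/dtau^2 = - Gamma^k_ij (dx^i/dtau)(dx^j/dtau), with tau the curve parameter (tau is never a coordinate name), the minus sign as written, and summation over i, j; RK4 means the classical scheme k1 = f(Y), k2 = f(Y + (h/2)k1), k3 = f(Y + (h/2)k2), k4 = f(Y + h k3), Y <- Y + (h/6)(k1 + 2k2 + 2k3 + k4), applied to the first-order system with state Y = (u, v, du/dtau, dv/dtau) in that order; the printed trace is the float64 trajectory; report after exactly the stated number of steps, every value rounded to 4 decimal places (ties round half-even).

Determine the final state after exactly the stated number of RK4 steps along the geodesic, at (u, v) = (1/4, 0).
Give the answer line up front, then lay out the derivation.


Answer: u = 1.3750, v = -0.7500, du/dtau = 1.5000, dv/dtau = -1.0000

f(Y) = (du/dtau, dv/dtau, -Gamma^u_ij Y'^i Y'^j, -Gamma^v_ij Y'^i Y'^j) with the Gammas evaluated at the stage position; h = 0.250000; intermediate values shown to 6 dp
step 0: u = 0.2500, v = 0.0000, du/dtau = 1.5000, dv/dtau = -1.0000
step 1:
  k1: at (u, v) = (0.250000, 0.000000), (du/dtau, dv/dtau) = (1.500000, -1.000000); Gamma_uuu = 0.000000, Gamma_uuv = 0.000000, Gamma_uvv = 0.000000, Gamma_vuu = 0.000000, Gamma_vuv = 0.000000, Gamma_vvv = 0.000000; k1 = (1.500000, -1.000000, 0.000000, 0.000000)
  k2: at (u, v) = (0.437500, -0.125000), (du/dtau, dv/dtau) = (1.500000, -1.000000); Gamma_uuu = 0.000000, Gamma_uuv = 0.000000, Gamma_uvv = 0.000000, Gamma_vuu = 0.000000, Gamma_vuv = 0.000000, Gamma_vvv = 0.000000; k2 = (1.500000, -1.000000, 0.000000, 0.000000)
  k3: at (u, v) = (0.437500, -0.125000), (du/dtau, dv/dtau) = (1.500000, -1.000000); Gamma_uuu = 0.000000, Gamma_uuv = 0.000000, Gamma_uvv = 0.000000, Gamma_vuu = 0.000000, Gamma_vuv = 0.000000, Gamma_vvv = 0.000000; k3 = (1.500000, -1.000000, 0.000000, 0.000000)
  k4: at (u, v) = (0.625000, -0.250000), (du/dtau, dv/dtau) = (1.500000, -1.000000); Gamma_uuu = 0.000000, Gamma_uuv = 0.000000, Gamma_uvv = 0.000000, Gamma_vuu = 0.000000, Gamma_vuv = 0.000000, Gamma_vvv = 0.000000; k4 = (1.500000, -1.000000, 0.000000, 0.000000)
  Y <- Y + (h/6)(k1 + 2k2 + 2k3 + k4): u = 0.6250, v = -0.2500, du/dtau = 1.5000, dv/dtau = -1.0000
step 2:
  k1: at (u, v) = (0.625000, -0.250000), (du/dtau, dv/dtau) = (1.500000, -1.000000); Gamma_uuu = 0.000000, Gamma_uuv = 0.000000, Gamma_uvv = 0.000000, Gamma_vuu = 0.000000, Gamma_vuv = 0.000000, Gamma_vvv = 0.000000; k1 = (1.500000, -1.000000, 0.000000, 0.000000)
  k2: at (u, v) = (0.812500, -0.375000), (du/dtau, dv/dtau) = (1.500000, -1.000000); Gamma_uuu = 0.000000, Gamma_uuv = 0.000000, Gamma_uvv = 0.000000, Gamma_vuu = 0.000000, Gamma_vuv = 0.000000, Gamma_vvv = 0.000000; k2 = (1.500000, -1.000000, 0.000000, 0.000000)
  k3: at (u, v) = (0.812500, -0.375000), (du/dtau, dv/dtau) = (1.500000, -1.000000); Gamma_uuu = 0.000000, Gamma_uuv = 0.000000, Gamma_uvv = 0.000000, Gamma_vuu = 0.000000, Gamma_vuv = 0.000000, Gamma_vvv = 0.000000; k3 = (1.500000, -1.000000, 0.000000, 0.000000)
  k4: at (u, v) = (1.000000, -0.500000), (du/dtau, dv/dtau) = (1.500000, -1.000000); Gamma_uuu = 0.000000, Gamma_uuv = 0.000000, Gamma_uvv = 0.000000, Gamma_vuu = 0.000000, Gamma_vuv = 0.000000, Gamma_vvv = 0.000000; k4 = (1.500000, -1.000000, 0.000000, 0.000000)
  Y <- Y + (h/6)(k1 + 2k2 + 2k3 + k4): u = 1.0000, v = -0.5000, du/dtau = 1.5000, dv/dtau = -1.0000
step 3:
  k1: at (u, v) = (1.000000, -0.500000), (du/dtau, dv/dtau) = (1.500000, -1.000000); Gamma_uuu = 0.000000, Gamma_uuv = 0.000000, Gamma_uvv = 0.000000, Gamma_vuu = 0.000000, Gamma_vuv = 0.000000, Gamma_vvv = 0.000000; k1 = (1.500000, -1.000000, 0.000000, 0.000000)
  k2: at (u, v) = (1.187500, -0.625000), (du/dtau, dv/dtau) = (1.500000, -1.000000); Gamma_uuu = 0.000000, Gamma_uuv = 0.000000, Gamma_uvv = 0.000000, Gamma_vuu = 0.000000, Gamma_vuv = 0.000000, Gamma_vvv = 0.000000; k2 = (1.500000, -1.000000, 0.000000, 0.000000)
  k3: at (u, v) = (1.187500, -0.625000), (du/dtau, dv/dtau) = (1.500000, -1.000000); Gamma_uuu = 0.000000, Gamma_uuv = 0.000000, Gamma_uvv = 0.000000, Gamma_vuu = 0.000000, Gamma_vuv = 0.000000, Gamma_vvv = 0.000000; k3 = (1.500000, -1.000000, 0.000000, 0.000000)
  k4: at (u, v) = (1.375000, -0.750000), (du/dtau, dv/dtau) = (1.500000, -1.000000); Gamma_uuu = 0.000000, Gamma_uuv = 0.000000, Gamma_uvv = 0.000000, Gamma_vuu = 0.000000, Gamma_vuv = 0.000000, Gamma_vvv = 0.000000; k4 = (1.500000, -1.000000, 0.000000, 0.000000)
  Y <- Y + (h/6)(k1 + 2k2 + 2k3 + k4): u = 1.3750, v = -0.7500, du/dtau = 1.5000, dv/dtau = -1.0000


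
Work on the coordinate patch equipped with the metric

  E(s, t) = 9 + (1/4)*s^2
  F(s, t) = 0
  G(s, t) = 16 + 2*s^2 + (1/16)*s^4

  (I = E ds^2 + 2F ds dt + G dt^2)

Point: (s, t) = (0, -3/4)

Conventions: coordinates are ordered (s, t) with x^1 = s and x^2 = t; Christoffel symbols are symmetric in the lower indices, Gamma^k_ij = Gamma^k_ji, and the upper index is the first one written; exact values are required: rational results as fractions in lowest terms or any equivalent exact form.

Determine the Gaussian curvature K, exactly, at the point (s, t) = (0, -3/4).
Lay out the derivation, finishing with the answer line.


E = 9, F = 0, G = 16, EG - F^2 = 144 at the point
E_s = 0, E_t = 0, F_s = 0, F_t = 0, G_s = 0, G_t = 0
E_tt = 0, F_st = 0, G_ss = 4
K follows from Brioschi's formula, (det M1 - det M2)/(EG - F^2)^2.
M1 = [[-E_tt/2 + F_st - G_ss/2, E_s/2, F_s - E_t/2], [F_t - G_s/2, E, F], [G_t/2, F, G]] = [[-2, 0, 0], [0, 9, 0], [0, 0, 16]]; det M1 = -288
M2 = [[0, E_t/2, G_s/2], [E_t/2, E, F], [G_s/2, F, G]] = [[0, 0, 0], [0, 9, 0], [0, 0, 16]]; det M2 = 0
det M1 - det M2 = -288; K = -288 / (144)^2 = -1/72

Answer: K = -1/72


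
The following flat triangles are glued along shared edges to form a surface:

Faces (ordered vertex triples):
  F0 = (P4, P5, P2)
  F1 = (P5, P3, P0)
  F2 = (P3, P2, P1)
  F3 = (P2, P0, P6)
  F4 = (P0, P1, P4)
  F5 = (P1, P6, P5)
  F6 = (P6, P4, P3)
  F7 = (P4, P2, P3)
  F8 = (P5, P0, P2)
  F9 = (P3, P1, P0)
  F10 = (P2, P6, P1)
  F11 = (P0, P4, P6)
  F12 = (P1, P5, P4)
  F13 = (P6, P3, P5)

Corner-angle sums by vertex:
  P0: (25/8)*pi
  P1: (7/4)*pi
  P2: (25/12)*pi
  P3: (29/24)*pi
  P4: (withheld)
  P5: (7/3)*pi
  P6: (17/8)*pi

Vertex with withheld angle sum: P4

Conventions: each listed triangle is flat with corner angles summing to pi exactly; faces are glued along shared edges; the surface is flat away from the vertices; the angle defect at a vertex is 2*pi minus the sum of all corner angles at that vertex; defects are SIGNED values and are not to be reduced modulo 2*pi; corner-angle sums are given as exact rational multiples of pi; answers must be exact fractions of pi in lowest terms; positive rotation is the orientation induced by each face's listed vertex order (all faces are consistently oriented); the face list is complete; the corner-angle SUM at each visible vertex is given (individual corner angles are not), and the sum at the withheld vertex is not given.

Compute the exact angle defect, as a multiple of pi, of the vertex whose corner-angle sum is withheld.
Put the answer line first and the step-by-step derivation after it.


Answer: defect(P4) = (5/8)*pi

V = 7, E = 21, F = 14; chi = V - E + F = 0
Gauss-Bonnet: total defect = 2*pi*chi = 0; visible defects sum to (-5/8)*pi


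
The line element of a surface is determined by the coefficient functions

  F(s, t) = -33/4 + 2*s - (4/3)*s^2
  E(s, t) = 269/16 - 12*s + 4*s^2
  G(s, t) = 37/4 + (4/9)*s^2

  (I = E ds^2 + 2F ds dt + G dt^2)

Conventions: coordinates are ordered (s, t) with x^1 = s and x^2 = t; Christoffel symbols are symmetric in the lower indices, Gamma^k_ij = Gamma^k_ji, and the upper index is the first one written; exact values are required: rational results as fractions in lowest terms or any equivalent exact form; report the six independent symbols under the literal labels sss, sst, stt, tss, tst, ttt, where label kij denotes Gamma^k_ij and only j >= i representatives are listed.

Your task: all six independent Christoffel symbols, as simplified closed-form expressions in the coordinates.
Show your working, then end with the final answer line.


E = 269/16 - 12*s + 4*s^2; F = -33/4 + 2*s - (4/3)*s^2; G = 37/4 + (4/9)*s^2
Gamma^k_ij = (1/2) g^{kl} (d_i g_jl + d_j g_il - d_l g_ij), with g^inv = (1/(EG-F^2)) [[G, -F], [-F, E]]
first partials: E_s = -12 + 8*s, E_t = 0, F_s = 2 - (8/3)*s, F_t = 0, G_s = (8/9)*s, G_t = 0
D = EG - F^2 = 5597/64 - 78*s + (665/36)*s^2
expanded: Gamma^s_ss = (G E_s - 2F F_s + F E_t)/(2D), Gamma^s_st = (G E_t - F G_s)/(2D), Gamma^s_tt = (2G F_t - G G_s - F G_t)/(2D), Gamma^t_ss = (2E F_s - E E_t - F E_s)/(2D), Gamma^t_st = (E G_s - F E_t)/(2D), Gamma^t_tt = (E G_t - 2F F_t + F G_s)/(2D); substitute and cancel common factors

Answer: Gamma_sss = (-1024*s^3 + 3072*s^2 + 6336*s - 22464)/(10640*s^2 - 44928*s + 50373), Gamma_sst = (1024*s^3 - 1536*s^2 + 6336*s)/(31920*s^2 - 134784*s + 151119), Gamma_stt = (-1024*s^3 - 21312*s)/(95760*s^2 - 404352*s + 453357), Gamma_tss = (-3072*s^3 + 13824*s^2 - 13728*s - 9144)/(10640*s^2 - 44928*s + 50373), Gamma_tst = (1024*s^3 - 3072*s^2 + 4304*s)/(10640*s^2 - 44928*s + 50373), Gamma_ttt = (-1024*s^3 + 1536*s^2 - 6336*s)/(31920*s^2 - 134784*s + 151119)


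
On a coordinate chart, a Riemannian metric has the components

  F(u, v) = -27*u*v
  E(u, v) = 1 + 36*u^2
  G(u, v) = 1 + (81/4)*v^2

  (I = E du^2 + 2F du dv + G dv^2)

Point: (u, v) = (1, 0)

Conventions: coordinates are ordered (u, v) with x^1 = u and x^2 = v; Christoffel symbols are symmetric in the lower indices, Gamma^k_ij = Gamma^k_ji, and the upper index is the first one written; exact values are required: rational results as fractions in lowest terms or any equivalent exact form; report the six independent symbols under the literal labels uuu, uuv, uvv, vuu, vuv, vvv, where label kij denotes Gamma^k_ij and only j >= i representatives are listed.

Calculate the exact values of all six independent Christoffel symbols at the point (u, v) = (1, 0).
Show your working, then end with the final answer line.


E = 37, F = 0, G = 1 at the point
E_u = 72, E_v = 0, F_u = 0, F_v = -27, G_u = 0, G_v = 0
EG - F^2 = 37;  g^inv = (1/37) * [[1, 0], [0, 37]]
first-kind symbols [ij,l] = (1/2)(d_i g_jl + d_j g_il - d_l g_ij): [uu,u] = E_u/2 = 36, [uu,v] = F_u - E_v/2 = 0, [uv,u] = E_v/2 = 0, [uv,v] = G_u/2 = 0, [vv,u] = F_v - G_u/2 = -27, [vv,v] = G_v/2 = 0
Gamma^u_ij = (G*[ij,u] - F*[ij,v])/(EG - F^2), Gamma^v_ij = (E*[ij,v] - F*[ij,u])/(EG - F^2)

Answer: Gamma_uuu = 36/37, Gamma_uuv = 0, Gamma_uvv = -27/37, Gamma_vuu = 0, Gamma_vuv = 0, Gamma_vvv = 0


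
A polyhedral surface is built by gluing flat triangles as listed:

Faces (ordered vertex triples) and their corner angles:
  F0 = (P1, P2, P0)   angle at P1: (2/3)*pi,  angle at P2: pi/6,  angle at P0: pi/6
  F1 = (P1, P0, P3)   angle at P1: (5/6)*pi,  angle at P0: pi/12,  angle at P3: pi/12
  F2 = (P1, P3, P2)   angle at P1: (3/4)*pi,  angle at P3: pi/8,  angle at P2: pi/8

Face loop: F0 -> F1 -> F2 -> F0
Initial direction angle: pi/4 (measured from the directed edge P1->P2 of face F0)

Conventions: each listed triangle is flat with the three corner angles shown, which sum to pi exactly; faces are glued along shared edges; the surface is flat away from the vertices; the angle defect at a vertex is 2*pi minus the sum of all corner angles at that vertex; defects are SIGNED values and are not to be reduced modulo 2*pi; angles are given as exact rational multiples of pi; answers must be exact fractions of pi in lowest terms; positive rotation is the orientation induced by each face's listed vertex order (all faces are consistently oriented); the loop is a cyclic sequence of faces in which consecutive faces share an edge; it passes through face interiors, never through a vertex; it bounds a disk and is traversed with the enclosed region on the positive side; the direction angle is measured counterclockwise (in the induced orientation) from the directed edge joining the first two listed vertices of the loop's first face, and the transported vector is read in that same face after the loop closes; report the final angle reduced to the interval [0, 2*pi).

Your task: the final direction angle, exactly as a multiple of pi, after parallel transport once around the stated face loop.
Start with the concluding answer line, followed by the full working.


Answer: final direction angle = 0

enclosed vertex P1: corner angles sum to (9/4)*pi, defect = 2*pi - (9/4)*pi = -pi/4
transport around the loop rotates by the sum of enclosed defects; add to the initial angle mod 2*pi
final angle = pi/4 - pi/4 = 0 (mod 2*pi)


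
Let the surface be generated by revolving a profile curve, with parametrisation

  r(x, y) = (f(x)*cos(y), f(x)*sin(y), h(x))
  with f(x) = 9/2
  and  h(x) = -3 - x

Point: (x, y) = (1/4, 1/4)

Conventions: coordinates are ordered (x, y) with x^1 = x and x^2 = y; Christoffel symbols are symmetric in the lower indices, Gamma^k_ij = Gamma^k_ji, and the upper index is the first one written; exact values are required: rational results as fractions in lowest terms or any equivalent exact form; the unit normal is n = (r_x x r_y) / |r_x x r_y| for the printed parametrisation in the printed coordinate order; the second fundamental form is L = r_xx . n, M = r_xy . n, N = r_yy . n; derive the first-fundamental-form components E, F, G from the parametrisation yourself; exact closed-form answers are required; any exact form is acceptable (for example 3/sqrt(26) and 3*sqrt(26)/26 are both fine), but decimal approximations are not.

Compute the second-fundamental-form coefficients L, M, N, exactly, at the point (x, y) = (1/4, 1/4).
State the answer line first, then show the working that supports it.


Answer: L = 0, M = 0, N = -9/2

f = 9/2, f' = 0, f'' = 0, h' = -1, h'' = 0
E = 1, F = 0, G = 81/4; answer radicand W^2 = 1
unnormalised second-form numerators: l = 0, m = 0, n = -9/2; L = l/sqrt(1), and similarly M = m/sqrt(W^2), N = n/sqrt(W^2)


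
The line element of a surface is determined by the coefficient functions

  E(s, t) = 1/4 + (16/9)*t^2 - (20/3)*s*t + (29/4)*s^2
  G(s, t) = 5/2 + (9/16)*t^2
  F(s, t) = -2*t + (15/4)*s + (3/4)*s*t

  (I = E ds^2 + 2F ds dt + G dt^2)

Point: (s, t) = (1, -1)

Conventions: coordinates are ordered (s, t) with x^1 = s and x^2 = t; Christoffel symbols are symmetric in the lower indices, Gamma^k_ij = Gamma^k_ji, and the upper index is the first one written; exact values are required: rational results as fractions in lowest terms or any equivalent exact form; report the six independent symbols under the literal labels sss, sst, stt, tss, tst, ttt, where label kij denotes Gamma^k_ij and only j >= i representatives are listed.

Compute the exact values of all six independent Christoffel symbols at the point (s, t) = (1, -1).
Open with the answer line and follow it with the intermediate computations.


Answer: Gamma_sss = -4691/13726, Gamma_sst = -4508/6863, Gamma_stt = -585/13726, Gamma_tss = 198056/61767, Gamma_tst = 7360/6863, Gamma_ttt = -783/6863

E = 287/18, F = 5, G = 49/16 at the point
E_s = 127/6, E_t = -92/9, F_s = 3, F_t = -5/4, G_s = 0, G_t = -9/8
EG - F^2 = 6863/288;  g^inv = (288/6863) * [[49/16, -5], [-5, 287/18]]
first-kind symbols [ij,l] = (1/2)(d_i g_jl + d_j g_il - d_l g_ij): [ss,s] = E_s/2 = 127/12, [ss,t] = F_s - E_t/2 = 73/9, [st,s] = E_t/2 = -46/9, [st,t] = G_s/2 = 0, [tt,s] = F_t - G_s/2 = -5/4, [tt,t] = G_t/2 = -9/16
Gamma^s_ij = (G*[ij,s] - F*[ij,t])/(EG - F^2), Gamma^t_ij = (E*[ij,t] - F*[ij,s])/(EG - F^2)


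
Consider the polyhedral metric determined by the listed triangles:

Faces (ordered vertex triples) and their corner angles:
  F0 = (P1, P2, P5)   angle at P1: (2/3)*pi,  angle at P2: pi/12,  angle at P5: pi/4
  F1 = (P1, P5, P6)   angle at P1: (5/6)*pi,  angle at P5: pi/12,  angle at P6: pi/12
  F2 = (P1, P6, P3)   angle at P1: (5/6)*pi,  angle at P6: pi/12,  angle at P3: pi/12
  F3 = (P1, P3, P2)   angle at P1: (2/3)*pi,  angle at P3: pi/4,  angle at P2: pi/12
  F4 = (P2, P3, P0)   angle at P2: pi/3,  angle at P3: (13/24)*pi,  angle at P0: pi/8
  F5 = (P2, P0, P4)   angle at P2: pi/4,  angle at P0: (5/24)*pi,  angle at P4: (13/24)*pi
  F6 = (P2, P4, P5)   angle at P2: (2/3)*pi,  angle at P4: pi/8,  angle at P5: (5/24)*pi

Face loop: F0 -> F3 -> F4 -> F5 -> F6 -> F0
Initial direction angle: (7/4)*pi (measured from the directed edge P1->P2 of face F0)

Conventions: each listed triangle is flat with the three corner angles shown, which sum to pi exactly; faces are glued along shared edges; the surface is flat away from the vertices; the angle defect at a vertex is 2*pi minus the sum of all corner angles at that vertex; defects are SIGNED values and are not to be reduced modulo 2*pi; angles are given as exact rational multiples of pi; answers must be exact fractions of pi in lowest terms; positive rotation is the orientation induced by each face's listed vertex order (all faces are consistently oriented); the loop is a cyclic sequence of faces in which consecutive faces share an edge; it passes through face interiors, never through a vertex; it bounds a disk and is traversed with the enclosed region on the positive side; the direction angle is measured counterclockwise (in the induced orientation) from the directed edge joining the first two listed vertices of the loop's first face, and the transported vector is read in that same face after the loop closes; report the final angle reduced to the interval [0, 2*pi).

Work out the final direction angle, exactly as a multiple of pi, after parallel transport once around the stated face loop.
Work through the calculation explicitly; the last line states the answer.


enclosed vertex P2: corner angles sum to (17/12)*pi, defect = 2*pi - (17/12)*pi = (7/12)*pi
summing the enclosed defects onto the initial angle, mod 2*pi in the induced orientation:
final angle = (7/4)*pi + (7/12)*pi = pi/3 (mod 2*pi)

Answer: final direction angle = pi/3


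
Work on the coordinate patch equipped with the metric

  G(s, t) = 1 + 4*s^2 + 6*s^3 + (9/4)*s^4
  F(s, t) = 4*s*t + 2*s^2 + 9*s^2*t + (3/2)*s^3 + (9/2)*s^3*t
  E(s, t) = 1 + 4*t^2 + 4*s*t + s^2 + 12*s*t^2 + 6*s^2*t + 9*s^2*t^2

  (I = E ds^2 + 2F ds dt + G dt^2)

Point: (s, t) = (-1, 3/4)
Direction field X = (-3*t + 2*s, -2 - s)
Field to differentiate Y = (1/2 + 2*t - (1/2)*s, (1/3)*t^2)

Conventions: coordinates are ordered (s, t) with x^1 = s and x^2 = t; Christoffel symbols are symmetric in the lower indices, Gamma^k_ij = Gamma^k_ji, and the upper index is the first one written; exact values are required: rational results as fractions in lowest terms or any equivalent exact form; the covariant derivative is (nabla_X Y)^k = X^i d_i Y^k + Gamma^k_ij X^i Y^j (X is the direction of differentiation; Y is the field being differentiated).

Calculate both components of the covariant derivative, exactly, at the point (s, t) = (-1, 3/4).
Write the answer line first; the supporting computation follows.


Answer: (nabla_X Y)^s = 14131/1104, (nabla_X Y)^t = 1723/552

E = 65/16, F = 7/8, G = 5/4 at the point
E_s = -91/8, E_t = 7/2, F_s = 1/8, F_t = 1/2, G_s = 1, G_t = 0
EG - F^2 = 69/16;  g^inv = (16/69) * [[5/4, -7/8], [-7/8, 65/16]]
first-kind symbols [ij,l] = (1/2)(d_i g_jl + d_j g_il - d_l g_ij): [ss,s] = E_s/2 = -91/16, [ss,t] = F_s - E_t/2 = -13/8, [st,s] = E_t/2 = 7/4, [st,t] = G_s/2 = 1/2, [tt,s] = F_t - G_s/2 = 0, [tt,t] = G_t/2 = 0
Gamma^s_ij = (G*[ij,s] - F*[ij,t])/(EG - F^2), Gamma^t_ij = (E*[ij,t] - F*[ij,s])/(EG - F^2)
Gamma_sss = -91/69, Gamma_sst = 28/69, Gamma_stt = 0, Gamma_tss = -26/69, Gamma_tst = 8/69, Gamma_ttt = 0
X = (-17/4, -1), Y = (5/2, 3/16) at the point


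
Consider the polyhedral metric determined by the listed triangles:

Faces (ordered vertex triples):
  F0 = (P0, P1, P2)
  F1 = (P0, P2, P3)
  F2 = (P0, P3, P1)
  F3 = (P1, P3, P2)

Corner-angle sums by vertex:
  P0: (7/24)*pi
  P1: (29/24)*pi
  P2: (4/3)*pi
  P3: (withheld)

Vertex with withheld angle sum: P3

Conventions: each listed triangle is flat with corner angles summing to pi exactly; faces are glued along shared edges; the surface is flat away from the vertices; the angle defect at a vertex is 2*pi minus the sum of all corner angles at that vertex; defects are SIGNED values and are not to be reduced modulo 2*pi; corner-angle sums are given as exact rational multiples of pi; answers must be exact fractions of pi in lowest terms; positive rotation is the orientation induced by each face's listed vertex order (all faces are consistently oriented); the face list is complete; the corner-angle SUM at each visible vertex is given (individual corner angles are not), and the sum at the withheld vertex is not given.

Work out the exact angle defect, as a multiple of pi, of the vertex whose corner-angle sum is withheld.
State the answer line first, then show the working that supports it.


Answer: defect(P3) = (5/6)*pi

V = 4, E = 6, F = 4; chi = V - E + F = 2
Gauss-Bonnet: total defect = 2*pi*chi = 4*pi; visible defects sum to (19/6)*pi


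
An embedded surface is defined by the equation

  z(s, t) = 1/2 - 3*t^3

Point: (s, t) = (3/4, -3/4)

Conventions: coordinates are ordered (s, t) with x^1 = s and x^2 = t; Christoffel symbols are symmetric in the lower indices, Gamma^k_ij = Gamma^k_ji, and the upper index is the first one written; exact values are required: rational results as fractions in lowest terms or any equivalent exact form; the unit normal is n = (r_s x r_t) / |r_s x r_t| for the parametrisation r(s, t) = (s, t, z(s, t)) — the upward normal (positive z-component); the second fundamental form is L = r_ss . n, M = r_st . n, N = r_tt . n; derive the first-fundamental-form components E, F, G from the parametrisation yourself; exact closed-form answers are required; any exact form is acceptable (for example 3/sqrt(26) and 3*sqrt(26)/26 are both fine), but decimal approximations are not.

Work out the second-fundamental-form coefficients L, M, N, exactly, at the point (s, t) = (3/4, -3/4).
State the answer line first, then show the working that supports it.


Answer: L = 0, M = 0, N = 216*sqrt(6817)/6817

z_s = 0, z_t = -81/16, z_ss = 0, z_st = 0, z_tt = 27/2
E = 1, F = 0, G = 6817/256; answer radicand W^2 = 6817/256
unnormalised second-form numerators: l = 0, m = 0, n = 27/2; L = l/sqrt(6817/256), and similarly M = m/sqrt(W^2), N = n/sqrt(W^2)


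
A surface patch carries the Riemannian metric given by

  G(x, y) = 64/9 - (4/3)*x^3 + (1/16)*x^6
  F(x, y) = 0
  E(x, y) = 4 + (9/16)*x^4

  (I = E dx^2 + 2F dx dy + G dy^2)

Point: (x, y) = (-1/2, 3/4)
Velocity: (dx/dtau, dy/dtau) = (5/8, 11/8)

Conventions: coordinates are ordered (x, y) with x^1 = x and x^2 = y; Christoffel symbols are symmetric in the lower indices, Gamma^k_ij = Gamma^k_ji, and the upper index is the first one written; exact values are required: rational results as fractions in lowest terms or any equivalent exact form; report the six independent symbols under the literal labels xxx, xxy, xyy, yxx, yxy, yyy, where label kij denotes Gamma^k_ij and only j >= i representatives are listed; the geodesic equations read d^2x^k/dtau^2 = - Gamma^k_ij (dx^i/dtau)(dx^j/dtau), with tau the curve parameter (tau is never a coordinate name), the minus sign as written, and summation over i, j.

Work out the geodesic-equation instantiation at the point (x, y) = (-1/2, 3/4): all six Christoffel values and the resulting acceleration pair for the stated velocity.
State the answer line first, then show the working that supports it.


Answer: Gamma_xxx = -36/1033, Gamma_xxy = 0, Gamma_xyy = 259/2066, Gamma_yxx = 0, Gamma_yxy = -18/259, Gamma_yyy = 0; accelerations (d^2x/dtau^2, d^2y/dtau^2) = (-29539/132224, 495/4144)

E = 1033/256, F = 0, G = 67081/9216 at the point
E_x = -9/32, E_y = 0, F_x = 0, F_y = 0, G_x = -259/256, G_y = 0
EG - F^2 = 69294673/2359296;  g^inv = (2359296/69294673) * [[67081/9216, 0], [0, 1033/256]]
first-kind symbols [ij,l] = (1/2)(d_i g_jl + d_j g_il - d_l g_ij): [xx,x] = E_x/2 = -9/64, [xx,y] = F_x - E_y/2 = 0, [xy,x] = E_y/2 = 0, [xy,y] = G_x/2 = -259/512, [yy,x] = F_y - G_x/2 = 259/512, [yy,y] = G_y/2 = 0
Gamma^x_ij = (G*[ij,x] - F*[ij,y])/(EG - F^2), Gamma^y_ij = (E*[ij,y] - F*[ij,x])/(EG - F^2)
Gamma_xxx = -36/1033, Gamma_xxy = 0, Gamma_xyy = 259/2066, Gamma_yxx = 0, Gamma_yxy = -18/259, Gamma_yyy = 0
d^2x/dtau^2 = -(Gamma_xxx*(5/8)^2 + 2*Gamma_xxy*(5/8)*(11/8) + Gamma_xyy*(11/8)^2) = -29539/132224
d^2y/dtau^2 = -(Gamma_yxx*(5/8)^2 + 2*Gamma_yxy*(5/8)*(11/8) + Gamma_yyy*(11/8)^2) = 495/4144


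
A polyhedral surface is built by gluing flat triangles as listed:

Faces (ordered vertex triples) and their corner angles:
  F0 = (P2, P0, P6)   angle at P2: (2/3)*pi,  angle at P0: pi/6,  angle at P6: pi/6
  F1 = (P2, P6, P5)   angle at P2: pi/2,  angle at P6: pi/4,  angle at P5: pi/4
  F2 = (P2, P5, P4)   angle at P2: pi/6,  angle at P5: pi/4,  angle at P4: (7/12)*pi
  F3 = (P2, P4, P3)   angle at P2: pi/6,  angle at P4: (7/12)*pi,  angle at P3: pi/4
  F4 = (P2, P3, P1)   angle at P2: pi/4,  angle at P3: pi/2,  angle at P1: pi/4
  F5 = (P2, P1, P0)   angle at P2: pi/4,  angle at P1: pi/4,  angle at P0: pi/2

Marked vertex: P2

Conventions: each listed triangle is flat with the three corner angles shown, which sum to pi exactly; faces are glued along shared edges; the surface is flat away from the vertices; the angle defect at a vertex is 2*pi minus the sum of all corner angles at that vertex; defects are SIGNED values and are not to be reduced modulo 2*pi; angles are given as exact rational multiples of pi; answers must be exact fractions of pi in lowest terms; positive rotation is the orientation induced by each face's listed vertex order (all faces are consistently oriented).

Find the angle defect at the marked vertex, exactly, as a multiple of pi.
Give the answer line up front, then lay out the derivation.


Answer: defect(P2) = 0

Sum of corner angles at P2: 2*pi
defect = 2*pi - 2*pi


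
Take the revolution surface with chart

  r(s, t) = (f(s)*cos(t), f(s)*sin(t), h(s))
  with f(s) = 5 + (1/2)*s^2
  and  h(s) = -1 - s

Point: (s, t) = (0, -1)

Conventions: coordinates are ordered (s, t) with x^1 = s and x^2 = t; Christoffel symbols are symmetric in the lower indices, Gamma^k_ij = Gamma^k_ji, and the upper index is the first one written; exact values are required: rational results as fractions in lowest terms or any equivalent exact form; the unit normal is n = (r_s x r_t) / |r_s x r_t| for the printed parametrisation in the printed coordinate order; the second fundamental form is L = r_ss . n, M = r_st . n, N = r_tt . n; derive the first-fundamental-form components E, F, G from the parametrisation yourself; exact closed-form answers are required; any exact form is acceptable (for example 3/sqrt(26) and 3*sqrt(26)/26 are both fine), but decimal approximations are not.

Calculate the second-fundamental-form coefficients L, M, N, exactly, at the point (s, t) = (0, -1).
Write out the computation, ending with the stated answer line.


f = 5, f' = 0, f'' = 1, h' = -1, h'' = 0
E = 1, F = 0, G = 25; answer radicand W^2 = 1
unnormalised second-form numerators: l = 1, m = 0, n = -5; L = l/sqrt(1), and similarly M = m/sqrt(W^2), N = n/sqrt(W^2)

Answer: L = 1, M = 0, N = -5


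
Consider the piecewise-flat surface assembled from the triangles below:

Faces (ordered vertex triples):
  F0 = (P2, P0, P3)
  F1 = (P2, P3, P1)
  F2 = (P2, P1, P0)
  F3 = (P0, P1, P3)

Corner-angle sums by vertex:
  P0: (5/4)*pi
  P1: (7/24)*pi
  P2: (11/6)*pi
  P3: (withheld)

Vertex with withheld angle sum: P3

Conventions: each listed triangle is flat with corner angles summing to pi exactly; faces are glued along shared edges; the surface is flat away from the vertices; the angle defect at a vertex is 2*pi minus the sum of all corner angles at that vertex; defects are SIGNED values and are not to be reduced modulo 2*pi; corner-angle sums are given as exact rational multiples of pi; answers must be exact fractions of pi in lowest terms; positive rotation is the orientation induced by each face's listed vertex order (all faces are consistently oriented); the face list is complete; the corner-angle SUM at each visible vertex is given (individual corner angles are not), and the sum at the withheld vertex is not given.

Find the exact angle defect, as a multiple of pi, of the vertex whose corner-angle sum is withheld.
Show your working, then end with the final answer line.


V = 4, E = 6, F = 4; chi = V - E + F = 2
Gauss-Bonnet: total defect = 2*pi*chi = 4*pi; visible defects sum to (21/8)*pi

Answer: defect(P3) = (11/8)*pi


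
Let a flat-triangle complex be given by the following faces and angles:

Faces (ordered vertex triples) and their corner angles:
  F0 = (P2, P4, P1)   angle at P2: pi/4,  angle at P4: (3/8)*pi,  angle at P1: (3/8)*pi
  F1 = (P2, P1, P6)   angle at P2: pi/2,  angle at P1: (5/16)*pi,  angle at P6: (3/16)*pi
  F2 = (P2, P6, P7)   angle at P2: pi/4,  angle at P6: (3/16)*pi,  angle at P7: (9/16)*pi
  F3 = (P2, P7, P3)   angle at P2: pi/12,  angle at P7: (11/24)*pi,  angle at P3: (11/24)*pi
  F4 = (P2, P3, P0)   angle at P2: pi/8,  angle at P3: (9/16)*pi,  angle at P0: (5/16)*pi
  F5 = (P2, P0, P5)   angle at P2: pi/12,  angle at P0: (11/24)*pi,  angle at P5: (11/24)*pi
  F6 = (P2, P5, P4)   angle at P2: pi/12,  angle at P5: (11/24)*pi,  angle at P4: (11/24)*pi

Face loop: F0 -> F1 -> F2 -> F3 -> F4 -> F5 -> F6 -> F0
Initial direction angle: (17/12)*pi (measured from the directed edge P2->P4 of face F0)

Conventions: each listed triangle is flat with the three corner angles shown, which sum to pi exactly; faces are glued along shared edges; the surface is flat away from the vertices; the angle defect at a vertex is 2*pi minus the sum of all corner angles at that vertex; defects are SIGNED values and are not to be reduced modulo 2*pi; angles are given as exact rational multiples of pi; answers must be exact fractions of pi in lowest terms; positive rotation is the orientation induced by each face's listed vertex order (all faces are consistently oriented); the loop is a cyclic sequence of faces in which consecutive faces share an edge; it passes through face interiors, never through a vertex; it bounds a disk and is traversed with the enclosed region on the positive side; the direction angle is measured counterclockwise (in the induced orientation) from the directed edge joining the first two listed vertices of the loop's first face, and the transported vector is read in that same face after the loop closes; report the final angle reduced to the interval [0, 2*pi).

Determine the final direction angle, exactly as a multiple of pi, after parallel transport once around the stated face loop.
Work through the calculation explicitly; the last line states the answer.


enclosed vertex P2: corner angles sum to (11/8)*pi, defect = 2*pi - (11/8)*pi = (5/8)*pi
holonomy = initial angle + sum of enclosed defects (mod 2*pi), positive in the induced orientation
final angle = (17/12)*pi + (5/8)*pi = pi/24 (mod 2*pi)

Answer: final direction angle = pi/24


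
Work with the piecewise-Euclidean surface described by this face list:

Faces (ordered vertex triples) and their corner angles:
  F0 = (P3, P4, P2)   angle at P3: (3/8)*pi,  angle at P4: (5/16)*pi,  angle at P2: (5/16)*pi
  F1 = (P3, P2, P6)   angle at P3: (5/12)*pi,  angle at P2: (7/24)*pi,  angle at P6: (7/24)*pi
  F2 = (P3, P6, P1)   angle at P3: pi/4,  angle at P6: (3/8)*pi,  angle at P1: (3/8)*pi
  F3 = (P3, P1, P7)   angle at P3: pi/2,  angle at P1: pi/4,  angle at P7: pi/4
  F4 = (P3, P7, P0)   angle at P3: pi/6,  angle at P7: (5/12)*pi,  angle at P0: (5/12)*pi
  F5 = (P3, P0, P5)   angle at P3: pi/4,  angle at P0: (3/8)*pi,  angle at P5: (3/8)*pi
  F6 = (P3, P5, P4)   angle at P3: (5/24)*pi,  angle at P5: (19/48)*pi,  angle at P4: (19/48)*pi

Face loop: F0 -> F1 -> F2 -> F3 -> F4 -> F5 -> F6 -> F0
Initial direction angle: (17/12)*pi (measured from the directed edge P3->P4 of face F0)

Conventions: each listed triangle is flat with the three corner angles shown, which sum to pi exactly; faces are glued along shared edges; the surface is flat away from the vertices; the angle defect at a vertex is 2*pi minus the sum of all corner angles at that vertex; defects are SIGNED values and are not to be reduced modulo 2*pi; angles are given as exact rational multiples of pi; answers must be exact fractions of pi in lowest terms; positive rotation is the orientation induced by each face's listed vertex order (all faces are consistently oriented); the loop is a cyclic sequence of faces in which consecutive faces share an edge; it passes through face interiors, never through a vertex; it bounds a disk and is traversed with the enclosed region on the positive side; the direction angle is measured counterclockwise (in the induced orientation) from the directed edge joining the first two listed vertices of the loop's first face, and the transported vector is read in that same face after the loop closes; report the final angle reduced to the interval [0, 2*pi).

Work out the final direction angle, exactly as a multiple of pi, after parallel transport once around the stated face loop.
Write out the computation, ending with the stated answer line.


enclosed vertex P3: corner angles sum to (13/6)*pi, defect = 2*pi - (13/6)*pi = -pi/6
by Gauss-Bonnet the loop rotates the vector by the enclosed defect sum (positive orientation, mod 2*pi)
final angle = (17/12)*pi - pi/6 = (5/4)*pi (mod 2*pi)

Answer: final direction angle = (5/4)*pi


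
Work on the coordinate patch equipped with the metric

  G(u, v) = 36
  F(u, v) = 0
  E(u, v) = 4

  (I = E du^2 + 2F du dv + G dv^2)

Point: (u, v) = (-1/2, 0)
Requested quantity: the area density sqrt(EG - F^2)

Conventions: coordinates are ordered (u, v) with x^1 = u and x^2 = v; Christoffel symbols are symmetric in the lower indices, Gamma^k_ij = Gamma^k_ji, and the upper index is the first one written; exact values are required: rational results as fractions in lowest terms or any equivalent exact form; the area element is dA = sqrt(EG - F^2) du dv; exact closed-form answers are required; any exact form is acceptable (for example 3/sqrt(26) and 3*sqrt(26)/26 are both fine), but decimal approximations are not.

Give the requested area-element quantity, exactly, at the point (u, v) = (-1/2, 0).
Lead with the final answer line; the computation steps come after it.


Answer: sqrt(EG - F^2) = 12

E = 4, F = 0, G = 36; EG - F^2 = 144


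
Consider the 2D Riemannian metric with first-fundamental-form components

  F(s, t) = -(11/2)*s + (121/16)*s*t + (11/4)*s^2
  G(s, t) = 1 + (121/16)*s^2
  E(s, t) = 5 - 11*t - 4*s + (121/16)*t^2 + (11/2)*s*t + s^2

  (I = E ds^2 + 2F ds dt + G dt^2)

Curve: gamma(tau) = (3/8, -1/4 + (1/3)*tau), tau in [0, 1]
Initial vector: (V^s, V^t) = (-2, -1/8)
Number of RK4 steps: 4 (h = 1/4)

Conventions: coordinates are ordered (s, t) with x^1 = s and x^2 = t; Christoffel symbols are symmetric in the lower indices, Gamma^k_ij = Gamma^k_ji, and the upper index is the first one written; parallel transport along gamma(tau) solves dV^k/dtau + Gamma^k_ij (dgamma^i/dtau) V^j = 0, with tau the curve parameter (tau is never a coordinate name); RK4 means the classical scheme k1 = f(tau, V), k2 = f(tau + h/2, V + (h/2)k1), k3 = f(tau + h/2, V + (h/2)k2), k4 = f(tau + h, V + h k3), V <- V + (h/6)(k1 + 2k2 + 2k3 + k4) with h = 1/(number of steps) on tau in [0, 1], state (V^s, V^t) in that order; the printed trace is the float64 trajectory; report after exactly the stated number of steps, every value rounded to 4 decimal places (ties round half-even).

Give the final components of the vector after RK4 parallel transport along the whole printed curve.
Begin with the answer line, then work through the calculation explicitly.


Answer: V^s = -2.7183, V^t = 0.2901

gamma'(tau) = (0, 1/3); f(tau, V)^k = -Gamma^k_ij(gamma(tau)) gamma'^i(tau) V^j; h = 1/4; intermediate values shown to 6 dp
curve data and Christoffel symbols at the stage parameters:
  tau = 0.000000: gamma = (0.375000, -0.250000), gamma' = (0.000000, 0.333333); Gamma_sss = -0.312031, Gamma_sst = -0.858084, Gamma_stt = 0.000000, Gamma_tss = 0.139149, Gamma_tst = 0.382659, Gamma_ttt = 0.000000
  tau = 0.125000: gamma = (0.375000, -0.208333), gamma' = (0.000000, 0.333333); Gamma_sss = -0.318801, Gamma_sst = -0.876704, Gamma_stt = 0.000000, Gamma_tss = 0.149580, Gamma_tst = 0.411344, Gamma_ttt = 0.000000
  tau = 0.250000: gamma = (0.375000, -0.166667), gamma' = (0.000000, 0.333333); Gamma_sss = -0.325330, Gamma_sst = -0.894657, Gamma_stt = 0.000000, Gamma_tss = 0.161038, Gamma_tst = 0.442855, Gamma_ttt = 0.000000
  tau = 0.375000: gamma = (0.375000, -0.125000), gamma' = (0.000000, 0.333333); Gamma_sss = -0.331470, Gamma_sst = -0.911542, Gamma_stt = 0.000000, Gamma_tss = 0.173627, Gamma_tst = 0.477475, Gamma_ttt = 0.000000
  tau = 0.500000: gamma = (0.375000, -0.083333), gamma' = (0.000000, 0.333333); Gamma_sss = -0.337035, Gamma_sst = -0.926846, Gamma_stt = 0.000000, Gamma_tss = 0.187452, Gamma_tst = 0.515493, Gamma_ttt = 0.000000
  tau = 0.625000: gamma = (0.375000, -0.041667), gamma' = (0.000000, 0.333333); Gamma_sss = -0.341790, Gamma_sst = -0.939922, Gamma_stt = 0.000000, Gamma_tss = 0.202618, Gamma_tst = 0.557200, Gamma_ttt = 0.000000
  tau = 0.750000: gamma = (0.375000, 0.000000), gamma' = (0.000000, 0.333333); Gamma_sss = -0.345443, Gamma_sst = -0.949969, Gamma_stt = 0.000000, Gamma_tss = 0.219224, Gamma_tst = 0.602865, Gamma_ttt = 0.000000
  tau = 0.875000: gamma = (0.375000, 0.041667), gamma' = (0.000000, 0.333333); Gamma_sss = -0.347635, Gamma_sst = -0.955996, Gamma_stt = 0.000000, Gamma_tss = 0.237351, Gamma_tst = 0.652715, Gamma_ttt = 0.000000
  tau = 1.000000: gamma = (0.375000, 0.083333), gamma' = (0.000000, 0.333333); Gamma_sss = -0.347930, Gamma_sst = -0.956806, Gamma_stt = 0.000000, Gamma_tss = 0.257052, Gamma_tst = 0.706894, Gamma_ttt = 0.000000
step 0: V^s = -2.0000, V^t = -0.1250
step 1: k1 = (-0.572056, 0.255106), k2 = (-0.605366, 0.284034), k3 = (-0.606583, 0.284605), k4 = (-0.641662, 0.317623); V <- V + (h/6)(k1 + 2k2 + 2k3 + k4): V^s = -2.1516, V^t = -0.0537
step 2: k1 = (-0.641639, 0.317611), k2 = (-0.678118, 0.355205), k3 = (-0.679504, 0.355931), k4 = (-0.717207, 0.398896); V <- V + (h/6)(k1 + 2k2 + 2k3 + k4): V^s = -2.3213, V^t = 0.0354
step 3: k1 = (-0.717169, 0.398875), k2 = (-0.755374, 0.447797), k3 = (-0.756870, 0.448684), k4 = (-0.794978, 0.504505); V <- V + (h/6)(k1 + 2k2 + 2k3 + k4): V^s = -2.5103, V^t = 0.1477
step 4: k1 = (-0.794917, 0.504467), k2 = (-0.831625, 0.567799), k3 = (-0.833087, 0.568797), k4 = (-0.867064, 0.640592); V <- V + (h/6)(k1 + 2k2 + 2k3 + k4): V^s = -2.7183, V^t = 0.2901


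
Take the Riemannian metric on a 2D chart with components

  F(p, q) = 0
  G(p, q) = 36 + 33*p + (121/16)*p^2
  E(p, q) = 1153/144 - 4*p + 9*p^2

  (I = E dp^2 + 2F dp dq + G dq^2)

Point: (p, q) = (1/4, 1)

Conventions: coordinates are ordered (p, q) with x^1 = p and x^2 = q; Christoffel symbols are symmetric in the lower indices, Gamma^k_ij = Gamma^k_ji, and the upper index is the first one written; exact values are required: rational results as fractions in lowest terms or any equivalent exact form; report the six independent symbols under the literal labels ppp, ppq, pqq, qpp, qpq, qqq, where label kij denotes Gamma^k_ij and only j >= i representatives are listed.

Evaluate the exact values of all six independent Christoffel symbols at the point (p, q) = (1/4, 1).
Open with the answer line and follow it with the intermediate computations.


Answer: Gamma_ppp = 18/545, Gamma_ppq = 0, Gamma_pqq = -10593/4360, Gamma_qpp = 0, Gamma_qpq = 44/107, Gamma_qqq = 0

E = 545/72, F = 0, G = 11449/256 at the point
E_p = 1/2, E_q = 0, F_p = 0, F_q = 0, G_p = 1177/32, G_q = 0
EG - F^2 = 6239705/18432;  g^inv = (18432/6239705) * [[11449/256, 0], [0, 545/72]]
first-kind symbols [ij,l] = (1/2)(d_i g_jl + d_j g_il - d_l g_ij): [pp,p] = E_p/2 = 1/4, [pp,q] = F_p - E_q/2 = 0, [pq,p] = E_q/2 = 0, [pq,q] = G_p/2 = 1177/64, [qq,p] = F_q - G_p/2 = -1177/64, [qq,q] = G_q/2 = 0
Gamma^p_ij = (G*[ij,p] - F*[ij,q])/(EG - F^2), Gamma^q_ij = (E*[ij,q] - F*[ij,p])/(EG - F^2)
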